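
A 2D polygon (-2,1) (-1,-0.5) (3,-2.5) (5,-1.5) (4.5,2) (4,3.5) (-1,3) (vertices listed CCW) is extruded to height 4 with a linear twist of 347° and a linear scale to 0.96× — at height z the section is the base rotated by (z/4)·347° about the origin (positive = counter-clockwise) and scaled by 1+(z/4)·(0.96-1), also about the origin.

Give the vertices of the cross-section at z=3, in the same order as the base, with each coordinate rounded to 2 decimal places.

Cross-section at z=3: (1.28,1.75) (-0.31,1.04) (-2.88,-2.46) (-2.26,-4.53) (1.17,-4.63) (2.69,-4.40) (3.03,0.46)

t = z/height = 3/4 = 0.75
s = 1 + (scale-1)·z/height = 1 + (0.96-1)·3/4 = 0.970000
θ = twist·z/height = 347°·3/4 = 260.2500° = 4.542219 rad
cos θ = -0.169350, sin θ = -0.985556 (intermediates below are computed at full precision and shown rounded to 5 d.p.)
v1: (-2,1) → rotate → (1.32426,1.80176) → ×s → (1.28453,1.74771) → (1.28,1.75)
v2: (-1,-0.5) → rotate → (-0.32343,1.07023) → ×s → (-0.31373,1.03812) → (-0.31,1.04)
v3: (3,-2.5) → rotate → (-2.97194,-2.53329) → ×s → (-2.88278,-2.45730) → (-2.88,-2.46)
v4: (5,-1.5) → rotate → (-2.32508,-4.67376) → ×s → (-2.25533,-4.53354) → (-2.26,-4.53)
v5: (4.5,2) → rotate → (1.20904,-4.77370) → ×s → (1.17277,-4.63049) → (1.17,-4.63)
v6: (4,3.5) → rotate → (2.77205,-4.53495) → ×s → (2.68889,-4.39890) → (2.69,-4.40)
v7: (-1,3) → rotate → (3.12602,0.47751) → ×s → (3.03224,0.46318) → (3.03,0.46)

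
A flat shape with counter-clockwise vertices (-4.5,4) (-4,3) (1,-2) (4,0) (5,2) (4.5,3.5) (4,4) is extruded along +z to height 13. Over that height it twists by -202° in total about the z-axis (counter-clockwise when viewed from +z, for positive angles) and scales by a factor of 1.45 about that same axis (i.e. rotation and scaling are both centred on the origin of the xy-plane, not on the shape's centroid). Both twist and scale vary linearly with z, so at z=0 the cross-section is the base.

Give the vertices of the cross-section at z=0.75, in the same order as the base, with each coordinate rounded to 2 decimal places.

Cross-section at z=0.75: (-3.69,4.95) (-3.40,3.84) (0.59,-2.22) (4.02,-0.83) (5.44,0.97) (5.25,2.58) (4.85,3.19)

t = z/height = 0.75/13 = 0.0576923
s = 1 + (scale-1)·z/height = 1 + (1.45-1)·0.75/13 = 1.025962
θ = twist·z/height = -202°·0.75/13 = -11.6538° = -0.203398 rad
cos θ = 0.979386, sin θ = -0.201998 (intermediates below are computed at full precision and shown rounded to 5 d.p.)
v1: (-4.5,4) → rotate → (-3.59924,4.82654) → ×s → (-3.69268,4.95184) → (-3.69,4.95)
v2: (-4,3) → rotate → (-3.31155,3.74615) → ×s → (-3.39752,3.84341) → (-3.40,3.84)
v3: (1,-2) → rotate → (0.57539,-2.16077) → ×s → (0.59033,-2.21687) → (0.59,-2.22)
v4: (4,0) → rotate → (3.91754,-0.80799) → ×s → (4.01925,-0.82897) → (4.02,-0.83)
v5: (5,2) → rotate → (5.30093,0.94878) → ×s → (5.43855,0.97341) → (5.44,0.97)
v6: (4.5,3.5) → rotate → (5.11423,2.51886) → ×s → (5.24700,2.58425) → (5.25,2.58)
v7: (4,4) → rotate → (4.72554,3.10955) → ×s → (4.84822,3.19028) → (4.85,3.19)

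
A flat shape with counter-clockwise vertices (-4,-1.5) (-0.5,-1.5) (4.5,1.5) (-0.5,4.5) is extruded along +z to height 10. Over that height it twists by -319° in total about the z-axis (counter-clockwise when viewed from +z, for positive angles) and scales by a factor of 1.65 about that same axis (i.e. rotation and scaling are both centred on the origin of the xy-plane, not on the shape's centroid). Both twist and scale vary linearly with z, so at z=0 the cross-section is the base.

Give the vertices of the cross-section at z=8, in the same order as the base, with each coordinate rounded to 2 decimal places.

Cross-section at z=8: (3.76,-5.30) (2.40,-0.15) (-3.95,6.03) (-6.42,-2.48)

t = z/height = 8/10 = 0.8
s = 1 + (scale-1)·z/height = 1 + (1.65-1)·8/10 = 1.520000
θ = twist·z/height = -319°·8/10 = -255.2000° = -4.454080 rad
cos θ = -0.255446, sin θ = 0.966823 (intermediates below are computed at full precision and shown rounded to 5 d.p.)
v1: (-4,-1.5) → rotate → (2.47202,-3.48412) → ×s → (3.75747,-5.29587) → (3.76,-5.30)
v2: (-0.5,-1.5) → rotate → (1.57796,-0.10024) → ×s → (2.39850,-0.15237) → (2.40,-0.15)
v3: (4.5,1.5) → rotate → (-2.59974,3.96754) → ×s → (-3.95161,6.03066) → (-3.95,6.03)
v4: (-0.5,4.5) → rotate → (-4.22298,-1.63292) → ×s → (-6.41893,-2.48203) → (-6.42,-2.48)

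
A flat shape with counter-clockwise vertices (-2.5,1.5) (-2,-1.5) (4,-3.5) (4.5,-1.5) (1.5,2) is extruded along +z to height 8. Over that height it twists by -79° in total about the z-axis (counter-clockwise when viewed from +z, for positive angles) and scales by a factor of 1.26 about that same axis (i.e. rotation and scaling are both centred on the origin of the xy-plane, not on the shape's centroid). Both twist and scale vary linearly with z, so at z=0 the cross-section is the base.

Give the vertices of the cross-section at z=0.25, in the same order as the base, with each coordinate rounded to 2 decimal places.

Cross-section at z=0.25: (-2.45,1.62) (-2.08,-1.42) (3.88,-3.70) (4.47,-1.71) (1.60,1.95)

t = z/height = 0.25/8 = 0.03125
s = 1 + (scale-1)·z/height = 1 + (1.26-1)·0.25/8 = 1.008125
θ = twist·z/height = -79°·0.25/8 = -2.4688° = -0.043088 rad
cos θ = 0.999072, sin θ = -0.043074 (intermediates below are computed at full precision and shown rounded to 5 d.p.)
v1: (-2.5,1.5) → rotate → (-2.43307,1.60629) → ×s → (-2.45284,1.61935) → (-2.45,1.62)
v2: (-2,-1.5) → rotate → (-2.06276,-1.41246) → ×s → (-2.07952,-1.42394) → (-2.08,-1.42)
v3: (4,-3.5) → rotate → (3.84553,-3.66905) → ×s → (3.87677,-3.69886) → (3.88,-3.70)
v4: (4.5,-1.5) → rotate → (4.43121,-1.69244) → ×s → (4.46722,-1.70619) → (4.47,-1.71)
v5: (1.5,2) → rotate → (1.58476,1.93353) → ×s → (1.59763,1.94924) → (1.60,1.95)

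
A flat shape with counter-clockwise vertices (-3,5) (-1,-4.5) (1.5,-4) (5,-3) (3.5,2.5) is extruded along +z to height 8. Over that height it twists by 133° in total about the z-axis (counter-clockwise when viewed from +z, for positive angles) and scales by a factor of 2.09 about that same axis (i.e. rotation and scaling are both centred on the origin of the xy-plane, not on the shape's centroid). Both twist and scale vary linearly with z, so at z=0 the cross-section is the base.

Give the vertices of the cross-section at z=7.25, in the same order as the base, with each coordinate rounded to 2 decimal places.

t = z/height = 7.25/8 = 0.90625
s = 1 + (scale-1)·z/height = 1 + (2.09-1)·7.25/8 = 1.987813
θ = twist·z/height = 133°·7.25/8 = 120.5313° = 2.103667 rad
cos θ = -0.508008, sin θ = 0.861352 (intermediates below are computed at full precision and shown rounded to 5 d.p.)
v1: (-3,5) → rotate → (-2.78274,-5.12410) → ×s → (-5.53156,-10.18575) → (-5.53,-10.19)
v2: (-1,-4.5) → rotate → (4.38409,1.42468) → ×s → (8.71476,2.83201) → (8.71,2.83)
v3: (1.5,-4) → rotate → (2.68340,3.32406) → ×s → (5.33409,6.60761) → (5.33,6.61)
v4: (5,-3) → rotate → (0.04402,5.83079) → ×s → (0.08749,11.59051) → (0.09,11.59)
v5: (3.5,2.5) → rotate → (-3.93141,1.74471) → ×s → (-7.81490,3.46816) → (-7.81,3.47)

Cross-section at z=7.25: (-5.53,-10.19) (8.71,2.83) (5.33,6.61) (0.09,11.59) (-7.81,3.47)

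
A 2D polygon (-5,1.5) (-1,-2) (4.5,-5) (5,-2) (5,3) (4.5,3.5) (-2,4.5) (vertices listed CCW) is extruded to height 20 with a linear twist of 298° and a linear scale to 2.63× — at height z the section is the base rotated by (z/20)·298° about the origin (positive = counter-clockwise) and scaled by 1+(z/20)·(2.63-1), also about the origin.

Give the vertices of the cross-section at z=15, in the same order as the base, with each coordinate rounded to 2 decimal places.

Cross-section at z=15: (10.36,5.23) (-1.45,4.75) (-14.90,1.18) (-11.12,-4.43) (-3.47,-12.49) (-1.90,-12.53) (10.11,-4.19)

t = z/height = 15/20 = 0.75
s = 1 + (scale-1)·z/height = 1 + (2.63-1)·15/20 = 2.222500
θ = twist·z/height = 298°·15/20 = 223.5000° = 3.900811 rad
cos θ = -0.725374, sin θ = -0.688355 (intermediates below are computed at full precision and shown rounded to 5 d.p.)
v1: (-5,1.5) → rotate → (4.65940,2.35371) → ×s → (10.35552,5.23112) → (10.36,5.23)
v2: (-1,-2) → rotate → (-0.65133,2.13910) → ×s → (-1.44759,4.75416) → (-1.45,4.75)
v3: (4.5,-5) → rotate → (-6.70596,0.52928) → ×s → (-14.90399,1.17632) → (-14.90,1.18)
v4: (5,-2) → rotate → (-5.00358,-1.99102) → ×s → (-11.12046,-4.42505) → (-11.12,-4.43)
v5: (5,3) → rotate → (-1.56181,-5.61790) → ×s → (-3.47112,-12.48577) → (-3.47,-12.49)
v6: (4.5,3.5) → rotate → (-0.85494,-5.63641) → ×s → (-1.90011,-12.52691) → (-1.90,-12.53)
v7: (-2,4.5) → rotate → (4.54834,-1.88748) → ×s → (10.10870,-4.19491) → (10.11,-4.19)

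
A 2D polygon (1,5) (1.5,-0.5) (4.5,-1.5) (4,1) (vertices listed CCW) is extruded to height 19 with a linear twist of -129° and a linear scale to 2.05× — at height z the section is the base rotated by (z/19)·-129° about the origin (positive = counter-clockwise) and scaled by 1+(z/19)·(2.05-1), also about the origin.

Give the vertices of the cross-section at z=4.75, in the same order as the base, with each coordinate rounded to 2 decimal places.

t = z/height = 4.75/19 = 0.25
s = 1 + (scale-1)·z/height = 1 + (2.05-1)·4.75/19 = 1.262500
θ = twist·z/height = -129°·4.75/19 = -32.2500° = -0.562869 rad
cos θ = 0.845728, sin θ = -0.533615 (intermediates below are computed at full precision and shown rounded to 5 d.p.)
v1: (1,5) → rotate → (3.51380,3.69502) → ×s → (4.43617,4.66497) → (4.44,4.66)
v2: (1.5,-0.5) → rotate → (1.00178,-1.22329) → ×s → (1.26475,-1.54440) → (1.26,-1.54)
v3: (4.5,-1.5) → rotate → (3.00535,-3.66986) → ×s → (3.79426,-4.63319) → (3.79,-4.63)
v4: (4,1) → rotate → (3.91653,-1.28873) → ×s → (4.94461,-1.62702) → (4.94,-1.63)

Cross-section at z=4.75: (4.44,4.66) (1.26,-1.54) (3.79,-4.63) (4.94,-1.63)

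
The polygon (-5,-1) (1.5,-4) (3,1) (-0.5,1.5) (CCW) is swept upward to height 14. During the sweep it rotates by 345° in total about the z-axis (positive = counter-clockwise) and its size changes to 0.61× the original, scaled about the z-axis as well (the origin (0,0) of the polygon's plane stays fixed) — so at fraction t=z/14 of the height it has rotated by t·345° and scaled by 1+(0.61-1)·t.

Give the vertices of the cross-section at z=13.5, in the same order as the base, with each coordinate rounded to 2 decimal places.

t = z/height = 13.5/14 = 0.964286
s = 1 + (scale-1)·z/height = 1 + (0.61-1)·13.5/14 = 0.623929
θ = twist·z/height = 345°·13.5/14 = 332.6786° = 5.806336 rad
cos θ = 0.888446, sin θ = -0.458982 (intermediates below are computed at full precision and shown rounded to 5 d.p.)
v1: (-5,-1) → rotate → (-4.90121,1.40646) → ×s → (-3.05800,0.87753) → (-3.06,0.88)
v2: (1.5,-4) → rotate → (-0.50326,-4.24226) → ×s → (-0.31400,-2.64686) → (-0.31,-2.65)
v3: (3,1) → rotate → (3.12432,-0.48850) → ×s → (1.94935,-0.30479) → (1.95,-0.30)
v4: (-0.5,1.5) → rotate → (0.24425,1.56216) → ×s → (0.15239,0.97468) → (0.15,0.97)

Cross-section at z=13.5: (-3.06,0.88) (-0.31,-2.65) (1.95,-0.30) (0.15,0.97)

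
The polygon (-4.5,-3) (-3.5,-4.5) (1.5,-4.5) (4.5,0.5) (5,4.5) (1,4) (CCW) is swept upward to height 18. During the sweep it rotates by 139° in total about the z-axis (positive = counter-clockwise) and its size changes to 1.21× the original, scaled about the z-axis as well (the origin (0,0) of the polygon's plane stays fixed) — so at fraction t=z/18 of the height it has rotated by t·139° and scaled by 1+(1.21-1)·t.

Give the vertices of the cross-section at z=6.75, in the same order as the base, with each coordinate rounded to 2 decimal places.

t = z/height = 6.75/18 = 0.375
s = 1 + (scale-1)·z/height = 1 + (1.21-1)·6.75/18 = 1.078750
θ = twist·z/height = 139°·6.75/18 = 52.1250° = 0.909753 rad
cos θ = 0.613941, sin θ = 0.789352 (intermediates below are computed at full precision and shown rounded to 5 d.p.)
v1: (-4.5,-3) → rotate → (-0.39468,-5.39391) → ×s → (-0.42576,-5.81868) → (-0.43,-5.82)
v2: (-3.5,-4.5) → rotate → (1.40329,-5.52547) → ×s → (1.51380,-5.96060) → (1.51,-5.96)
v3: (1.5,-4.5) → rotate → (4.47300,-1.57871) → ×s → (4.82524,-1.70303) → (4.83,-1.70)
v4: (4.5,0.5) → rotate → (2.36806,3.85905) → ×s → (2.55454,4.16296) → (2.55,4.16)
v5: (5,4.5) → rotate → (-0.48238,6.70949) → ×s → (-0.52037,7.23787) → (-0.52,7.24)
v6: (1,4) → rotate → (-2.54347,3.24512) → ×s → (-2.74377,3.50067) → (-2.74,3.50)

Cross-section at z=6.75: (-0.43,-5.82) (1.51,-5.96) (4.83,-1.70) (2.55,4.16) (-0.52,7.24) (-2.74,3.50)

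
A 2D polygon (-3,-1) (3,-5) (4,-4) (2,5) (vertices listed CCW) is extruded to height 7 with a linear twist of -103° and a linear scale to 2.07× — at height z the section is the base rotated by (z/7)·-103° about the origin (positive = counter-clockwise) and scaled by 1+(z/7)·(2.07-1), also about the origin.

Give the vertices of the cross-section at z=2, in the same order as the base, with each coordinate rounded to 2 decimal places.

t = z/height = 2/7 = 0.285714
s = 1 + (scale-1)·z/height = 1 + (2.07-1)·2/7 = 1.305714
θ = twist·z/height = -103°·2/7 = -29.4286° = -0.513625 rad
cos θ = 0.870969, sin θ = -0.491338 (intermediates below are computed at full precision and shown rounded to 5 d.p.)
v1: (-3,-1) → rotate → (-3.10424,0.60305) → ×s → (-4.05326,0.78741) → (-4.05,0.79)
v2: (3,-5) → rotate → (0.15622,-5.82886) → ×s → (0.20397,-7.61082) → (0.20,-7.61)
v3: (4,-4) → rotate → (1.51852,-5.44923) → ×s → (1.98276,-7.11514) → (1.98,-7.12)
v4: (2,5) → rotate → (4.19863,3.37217) → ×s → (5.48221,4.40309) → (5.48,4.40)

Cross-section at z=2: (-4.05,0.79) (0.20,-7.61) (1.98,-7.12) (5.48,4.40)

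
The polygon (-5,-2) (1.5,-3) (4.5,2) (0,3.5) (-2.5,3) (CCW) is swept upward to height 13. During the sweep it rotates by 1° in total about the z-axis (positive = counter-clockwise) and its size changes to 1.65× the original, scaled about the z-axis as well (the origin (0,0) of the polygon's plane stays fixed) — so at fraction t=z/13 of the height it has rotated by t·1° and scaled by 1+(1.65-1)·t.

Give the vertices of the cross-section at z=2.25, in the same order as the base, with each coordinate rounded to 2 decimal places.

Cross-section at z=2.25: (-5.56,-2.24) (1.68,-3.33) (5.00,2.24) (-0.01,3.89) (-2.79,3.33)

t = z/height = 2.25/13 = 0.173077
s = 1 + (scale-1)·z/height = 1 + (1.65-1)·2.25/13 = 1.112500
θ = twist·z/height = 1°·2.25/13 = 0.1731° = 0.003021 rad
cos θ = 0.999995, sin θ = 0.003021 (intermediates below are computed at full precision and shown rounded to 5 d.p.)
v1: (-5,-2) → rotate → (-4.99394,-2.01509) → ×s → (-5.55575,-2.24179) → (-5.56,-2.24)
v2: (1.5,-3) → rotate → (1.50906,-2.99546) → ×s → (1.67882,-3.33244) → (1.68,-3.33)
v3: (4.5,2) → rotate → (4.49394,2.01358) → ×s → (4.99951,2.24011) → (5.00,2.24)
v4: (0,3.5) → rotate → (-0.01057,3.49998) → ×s → (-0.01176,3.89373) → (-0.01,3.89)
v5: (-2.5,3) → rotate → (-2.50905,2.99243) → ×s → (-2.79132,3.32908) → (-2.79,3.33)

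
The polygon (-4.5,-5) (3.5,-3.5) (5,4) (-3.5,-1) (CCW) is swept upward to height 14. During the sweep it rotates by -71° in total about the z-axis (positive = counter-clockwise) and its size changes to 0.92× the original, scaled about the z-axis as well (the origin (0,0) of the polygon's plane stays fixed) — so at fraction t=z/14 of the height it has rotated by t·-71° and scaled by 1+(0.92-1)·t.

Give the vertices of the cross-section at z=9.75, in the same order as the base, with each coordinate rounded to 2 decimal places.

Cross-section at z=9.75: (-6.35,0.16) (-0.36,-4.66) (5.94,-1.13) (-2.87,1.90)

t = z/height = 9.75/14 = 0.696429
s = 1 + (scale-1)·z/height = 1 + (0.92-1)·9.75/14 = 0.944286
θ = twist·z/height = -71°·9.75/14 = -49.4464° = -0.863003 rad
cos θ = 0.650159, sin θ = -0.759798 (intermediates below are computed at full precision and shown rounded to 5 d.p.)
v1: (-4.5,-5) → rotate → (-6.72471,0.16830) → ×s → (-6.35004,0.15892) → (-6.35,0.16)
v2: (3.5,-3.5) → rotate → (-0.38374,-4.93485) → ×s → (-0.36236,-4.65991) → (-0.36,-4.66)
v3: (5,4) → rotate → (6.28999,-1.19836) → ×s → (5.93955,-1.13159) → (5.94,-1.13)
v4: (-3.5,-1) → rotate → (-3.03535,2.00914) → ×s → (-2.86624,1.89720) → (-2.87,1.90)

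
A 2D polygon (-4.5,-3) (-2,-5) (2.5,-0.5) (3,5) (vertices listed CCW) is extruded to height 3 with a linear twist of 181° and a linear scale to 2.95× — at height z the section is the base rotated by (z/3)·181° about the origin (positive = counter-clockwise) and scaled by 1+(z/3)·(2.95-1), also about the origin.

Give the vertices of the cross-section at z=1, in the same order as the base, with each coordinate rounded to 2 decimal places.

Cross-section at z=1: (0.63,-8.90) (5.54,-6.95) (2.76,3.18) (-4.72,8.38)

t = z/height = 1/3 = 0.333333
s = 1 + (scale-1)·z/height = 1 + (2.95-1)·1/3 = 1.650000
θ = twist·z/height = 181°·1/3 = 60.3333° = 1.053015 rad
cos θ = 0.494953, sin θ = 0.868920 (intermediates below are computed at full precision and shown rounded to 5 d.p.)
v1: (-4.5,-3) → rotate → (0.37947,-5.39500) → ×s → (0.62612,-8.90175) → (0.63,-8.90)
v2: (-2,-5) → rotate → (3.35469,-4.21261) → ×s → (5.53524,-6.95080) → (5.54,-6.95)
v3: (2.5,-0.5) → rotate → (1.67184,1.92482) → ×s → (2.75854,3.17596) → (2.76,3.18)
v4: (3,5) → rotate → (-2.85974,5.08153) → ×s → (-4.71857,8.38452) → (-4.72,8.38)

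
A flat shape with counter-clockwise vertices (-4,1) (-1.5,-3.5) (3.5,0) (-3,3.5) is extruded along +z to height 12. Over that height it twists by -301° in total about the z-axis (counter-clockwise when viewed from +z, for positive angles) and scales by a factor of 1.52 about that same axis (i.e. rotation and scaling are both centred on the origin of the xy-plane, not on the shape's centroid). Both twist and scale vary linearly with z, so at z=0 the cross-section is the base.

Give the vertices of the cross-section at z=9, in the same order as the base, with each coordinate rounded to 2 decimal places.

Cross-section at z=9: (2.88,-4.95) (4.94,1.90) (-3.39,3.48) (-0.58,-6.38)

t = z/height = 9/12 = 0.75
s = 1 + (scale-1)·z/height = 1 + (1.52-1)·9/12 = 1.390000
θ = twist·z/height = -301°·9/12 = -225.7500° = -3.940081 rad
cos θ = -0.697790, sin θ = 0.716302 (intermediates below are computed at full precision and shown rounded to 5 d.p.)
v1: (-4,1) → rotate → (2.07486,-3.56300) → ×s → (2.88406,-4.95257) → (2.88,-4.95)
v2: (-1.5,-3.5) → rotate → (3.55374,1.36781) → ×s → (4.93970,1.90126) → (4.94,1.90)
v3: (3.5,0) → rotate → (-2.44227,2.50706) → ×s → (-3.39475,3.48481) → (-3.39,3.48)
v4: (-3,3.5) → rotate → (-0.41369,-4.59117) → ×s → (-0.57502,-6.38173) → (-0.58,-6.38)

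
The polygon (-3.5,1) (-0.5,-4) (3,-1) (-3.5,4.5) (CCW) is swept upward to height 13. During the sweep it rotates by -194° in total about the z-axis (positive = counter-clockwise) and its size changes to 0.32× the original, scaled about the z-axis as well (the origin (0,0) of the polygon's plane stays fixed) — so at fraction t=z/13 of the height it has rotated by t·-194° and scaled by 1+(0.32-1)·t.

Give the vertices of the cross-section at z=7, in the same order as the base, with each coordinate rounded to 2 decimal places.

Cross-section at z=7: (1.17,1.99) (-2.38,0.94) (-1.09,-1.68) (3.32,1.44)

t = z/height = 7/13 = 0.538462
s = 1 + (scale-1)·z/height = 1 + (0.32-1)·7/13 = 0.633846
θ = twist·z/height = -194°·7/13 = -104.4615° = -1.823198 rad
cos θ = -0.249730, sin θ = -0.968315 (intermediates below are computed at full precision and shown rounded to 5 d.p.)
v1: (-3.5,1) → rotate → (1.84237,3.13937) → ×s → (1.16778,1.98988) → (1.17,1.99)
v2: (-0.5,-4) → rotate → (-3.74840,1.48308) → ×s → (-2.37591,0.94004) → (-2.38,0.94)
v3: (3,-1) → rotate → (-1.71751,-2.65522) → ×s → (-1.08863,-1.68300) → (-1.09,-1.68)
v4: (-3.5,4.5) → rotate → (5.23147,2.26532) → ×s → (3.31595,1.43586) → (3.32,1.44)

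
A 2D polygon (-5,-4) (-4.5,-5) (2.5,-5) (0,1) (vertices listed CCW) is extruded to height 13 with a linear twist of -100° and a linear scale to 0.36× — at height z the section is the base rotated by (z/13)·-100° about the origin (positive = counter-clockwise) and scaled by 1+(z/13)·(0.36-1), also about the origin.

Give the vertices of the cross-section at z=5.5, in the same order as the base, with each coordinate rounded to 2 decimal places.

Cross-section at z=5.5: (-4.66,0.30) (-4.88,-0.49) (-1.11,-3.92) (0.49,0.54)

t = z/height = 5.5/13 = 0.423077
s = 1 + (scale-1)·z/height = 1 + (0.36-1)·5.5/13 = 0.729231
θ = twist·z/height = -100°·5.5/13 = -42.3077° = -0.738409 rad
cos θ = 0.739541, sin θ = -0.673112 (intermediates below are computed at full precision and shown rounded to 5 d.p.)
v1: (-5,-4) → rotate → (-6.39015,0.40740) → ×s → (-4.65989,0.29709) → (-4.66,0.30)
v2: (-4.5,-5) → rotate → (-6.69349,-0.66870) → ×s → (-4.88110,-0.48764) → (-4.88,-0.49)
v3: (2.5,-5) → rotate → (-1.51671,-5.38048) → ×s → (-1.10603,-3.92361) → (-1.11,-3.92)
v4: (0,1) → rotate → (0.67311,0.73954) → ×s → (0.49085,0.53930) → (0.49,0.54)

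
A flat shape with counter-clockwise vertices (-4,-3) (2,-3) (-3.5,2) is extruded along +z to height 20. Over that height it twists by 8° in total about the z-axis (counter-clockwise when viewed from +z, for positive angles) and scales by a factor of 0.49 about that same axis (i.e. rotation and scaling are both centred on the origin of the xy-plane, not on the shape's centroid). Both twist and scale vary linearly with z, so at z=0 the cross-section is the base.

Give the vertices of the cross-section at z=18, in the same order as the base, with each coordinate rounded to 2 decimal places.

Cross-section at z=18: (-1.94,-1.88) (1.28,-1.47) (-2.01,0.84)

t = z/height = 18/20 = 0.9
s = 1 + (scale-1)·z/height = 1 + (0.49-1)·18/20 = 0.541000
θ = twist·z/height = 8°·18/20 = 7.2000° = 0.125664 rad
cos θ = 0.992115, sin θ = 0.125333 (intermediates below are computed at full precision and shown rounded to 5 d.p.)
v1: (-4,-3) → rotate → (-3.59246,-3.47768) → ×s → (-1.94352,-1.88142) → (-1.94,-1.88)
v2: (2,-3) → rotate → (2.36023,-2.72568) → ×s → (1.27688,-1.47459) → (1.28,-1.47)
v3: (-3.5,2) → rotate → (-3.72307,1.54556) → ×s → (-2.01418,0.83615) → (-2.01,0.84)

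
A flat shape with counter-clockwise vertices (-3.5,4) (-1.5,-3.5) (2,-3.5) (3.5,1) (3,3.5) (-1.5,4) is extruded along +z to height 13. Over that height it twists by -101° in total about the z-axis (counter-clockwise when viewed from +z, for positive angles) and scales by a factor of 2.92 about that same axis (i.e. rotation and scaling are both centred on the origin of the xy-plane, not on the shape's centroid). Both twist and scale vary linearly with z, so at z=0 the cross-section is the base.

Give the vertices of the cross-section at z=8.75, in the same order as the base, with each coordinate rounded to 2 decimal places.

t = z/height = 8.75/13 = 0.673077
s = 1 + (scale-1)·z/height = 1 + (2.92-1)·8.75/13 = 2.292308
θ = twist·z/height = -101°·8.75/13 = -67.9808° = -1.186488 rad
cos θ = 0.374918, sin θ = -0.927058 (intermediates below are computed at full precision and shown rounded to 5 d.p.)
v1: (-3.5,4) → rotate → (2.39602,4.74437) → ×s → (5.49242,10.87557) → (5.49,10.88)
v2: (-1.5,-3.5) → rotate → (-3.80708,0.07837) → ×s → (-8.72700,0.17966) → (-8.73,0.18)
v3: (2,-3.5) → rotate → (-2.49487,-3.16633) → ×s → (-5.71900,-7.25820) → (-5.72,-7.26)
v4: (3.5,1) → rotate → (2.23927,-2.86979) → ×s → (5.13310,-6.57843) → (5.13,-6.58)
v5: (3,3.5) → rotate → (4.36946,-1.46896) → ×s → (10.01614,-3.36731) → (10.02,-3.37)
v6: (-1.5,4) → rotate → (3.14586,2.89026) → ×s → (7.21127,6.62536) → (7.21,6.63)

Cross-section at z=8.75: (5.49,10.88) (-8.73,0.18) (-5.72,-7.26) (5.13,-6.58) (10.02,-3.37) (7.21,6.63)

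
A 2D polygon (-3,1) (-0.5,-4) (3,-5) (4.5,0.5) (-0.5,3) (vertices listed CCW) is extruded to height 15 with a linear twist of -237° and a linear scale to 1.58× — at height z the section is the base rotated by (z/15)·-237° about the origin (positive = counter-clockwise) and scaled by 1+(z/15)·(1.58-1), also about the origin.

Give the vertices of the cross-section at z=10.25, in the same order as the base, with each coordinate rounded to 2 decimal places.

Cross-section at z=10.25: (4.42,-0.03) (-1.07,5.53) (-6.15,5.34) (-5.76,-2.61) (1.96,-3.77)

t = z/height = 10.25/15 = 0.683333
s = 1 + (scale-1)·z/height = 1 + (1.58-1)·10.25/15 = 1.396333
θ = twist·z/height = -237°·10.25/15 = -161.9500° = -2.826561 rad
cos θ = -0.950786, sin θ = -0.309847 (intermediates below are computed at full precision and shown rounded to 5 d.p.)
v1: (-3,1) → rotate → (3.16221,-0.02125) → ×s → (4.41549,-0.02967) → (4.42,-0.03)
v2: (-0.5,-4) → rotate → (-0.76399,3.95807) → ×s → (-1.06679,5.52678) → (-1.07,5.53)
v3: (3,-5) → rotate → (-4.40159,3.82439) → ×s → (-6.14609,5.34013) → (-6.15,5.34)
v4: (4.5,0.5) → rotate → (-4.12362,-1.86970) → ×s → (-5.75794,-2.61073) → (-5.76,-2.61)
v5: (-0.5,3) → rotate → (1.40493,-2.69744) → ×s → (1.96176,-3.76652) → (1.96,-3.77)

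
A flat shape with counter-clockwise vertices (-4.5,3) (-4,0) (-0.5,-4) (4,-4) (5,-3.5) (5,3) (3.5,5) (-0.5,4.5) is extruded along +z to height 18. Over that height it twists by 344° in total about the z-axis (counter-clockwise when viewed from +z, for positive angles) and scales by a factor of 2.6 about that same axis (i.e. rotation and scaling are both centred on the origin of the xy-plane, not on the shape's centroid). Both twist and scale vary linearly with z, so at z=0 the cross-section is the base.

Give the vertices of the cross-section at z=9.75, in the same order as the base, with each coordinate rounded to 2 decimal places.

Cross-section at z=9.75: (8.97,-4.64) (7.42,0.82) (0.10,7.52) (-8.24,6.60) (-10.00,5.46) (-8.66,-6.60) (-5.46,-10.00) (1.85,-8.25)

t = z/height = 9.75/18 = 0.541667
s = 1 + (scale-1)·z/height = 1 + (2.6-1)·9.75/18 = 1.866667
θ = twist·z/height = 344°·9.75/18 = 186.3333° = 3.252130 rad
cos θ = -0.993897, sin θ = -0.110313 (intermediates below are computed at full precision and shown rounded to 5 d.p.)
v1: (-4.5,3) → rotate → (4.80347,-2.48528) → ×s → (8.96648,-4.63920) → (8.97,-4.64)
v2: (-4,0) → rotate → (3.97559,0.44125) → ×s → (7.42110,0.82367) → (7.42,0.82)
v3: (-0.5,-4) → rotate → (0.05570,4.03074) → ×s → (0.10397,7.52406) → (0.10,7.52)
v4: (4,-4) → rotate → (-4.41684,3.53434) → ×s → (-8.24476,6.59743) → (-8.24,6.60)
v5: (5,-3.5) → rotate → (-5.35558,2.92708) → ×s → (-9.99708,5.46388) → (-10.00,5.46)
v6: (5,3) → rotate → (-4.63855,-3.53325) → ×s → (-8.65862,-6.59541) → (-8.66,-6.60)
v7: (3.5,5) → rotate → (-2.92708,-5.35558) → ×s → (-5.46388,-9.99708) → (-5.46,-10.00)
v8: (-0.5,4.5) → rotate → (0.99335,-4.41738) → ×s → (1.85426,-8.24578) → (1.85,-8.25)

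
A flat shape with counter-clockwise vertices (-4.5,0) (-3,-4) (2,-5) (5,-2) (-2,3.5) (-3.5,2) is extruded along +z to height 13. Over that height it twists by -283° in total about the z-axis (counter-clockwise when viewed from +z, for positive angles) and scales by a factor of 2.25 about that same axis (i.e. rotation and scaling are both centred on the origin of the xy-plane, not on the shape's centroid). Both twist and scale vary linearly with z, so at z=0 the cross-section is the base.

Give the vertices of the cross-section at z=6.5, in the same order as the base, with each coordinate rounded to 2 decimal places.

t = z/height = 6.5/13 = 0.5
s = 1 + (scale-1)·z/height = 1 + (2.25-1)·6.5/13 = 1.625000
θ = twist·z/height = -283°·6.5/13 = -141.5000° = -2.469641 rad
cos θ = -0.782608, sin θ = -0.622515 (intermediates below are computed at full precision and shown rounded to 5 d.p.)
v1: (-4.5,0) → rotate → (3.52174,2.80132) → ×s → (5.72282,4.55214) → (5.72,4.55)
v2: (-3,-4) → rotate → (-0.14223,4.99798) → ×s → (-0.23113,8.12171) → (-0.23,8.12)
v3: (2,-5) → rotate → (-4.67779,2.66801) → ×s → (-7.60141,4.33552) → (-7.60,4.34)
v4: (5,-2) → rotate → (-5.15807,-1.54736) → ×s → (-8.38186,-2.51445) → (-8.38,-2.51)
v5: (-2,3.5) → rotate → (3.74402,-1.49410) → ×s → (6.08403,-2.42791) → (6.08,-2.43)
v6: (-3.5,2) → rotate → (3.98416,0.61358) → ×s → (6.47426,0.99708) → (6.47,1.00)

Cross-section at z=6.5: (5.72,4.55) (-0.23,8.12) (-7.60,4.34) (-8.38,-2.51) (6.08,-2.43) (6.47,1.00)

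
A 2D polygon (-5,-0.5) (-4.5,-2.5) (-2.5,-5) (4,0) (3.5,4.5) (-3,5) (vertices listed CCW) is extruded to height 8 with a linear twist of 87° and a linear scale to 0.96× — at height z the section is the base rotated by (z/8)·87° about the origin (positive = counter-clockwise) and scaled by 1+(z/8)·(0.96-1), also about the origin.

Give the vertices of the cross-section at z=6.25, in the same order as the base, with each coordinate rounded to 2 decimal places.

Cross-section at z=6.25: (-1.37,-4.67) (0.61,-4.95) (3.58,-4.06) (1.45,3.59) (-2.77,4.78) (-5.58,-0.88)

t = z/height = 6.25/8 = 0.78125
s = 1 + (scale-1)·z/height = 1 + (0.96-1)·6.25/8 = 0.968750
θ = twist·z/height = 87°·6.25/8 = 67.9688° = 1.186278 rad
cos θ = 0.375112, sin θ = 0.926979 (intermediates below are computed at full precision and shown rounded to 5 d.p.)
v1: (-5,-0.5) → rotate → (-1.41207,-4.82245) → ×s → (-1.36794,-4.67175) → (-1.37,-4.67)
v2: (-4.5,-2.5) → rotate → (0.62944,-5.10919) → ×s → (0.60977,-4.94953) → (0.61,-4.95)
v3: (-2.5,-5) → rotate → (3.69712,-4.19301) → ×s → (3.58158,-4.06198) → (3.58,-4.06)
v4: (4,0) → rotate → (1.50045,3.70792) → ×s → (1.45356,3.59205) → (1.45,3.59)
v5: (3.5,4.5) → rotate → (-2.85851,4.93243) → ×s → (-2.76919,4.77829) → (-2.77,4.78)
v6: (-3,5) → rotate → (-5.76023,-0.90538) → ×s → (-5.58023,-0.87708) → (-5.58,-0.88)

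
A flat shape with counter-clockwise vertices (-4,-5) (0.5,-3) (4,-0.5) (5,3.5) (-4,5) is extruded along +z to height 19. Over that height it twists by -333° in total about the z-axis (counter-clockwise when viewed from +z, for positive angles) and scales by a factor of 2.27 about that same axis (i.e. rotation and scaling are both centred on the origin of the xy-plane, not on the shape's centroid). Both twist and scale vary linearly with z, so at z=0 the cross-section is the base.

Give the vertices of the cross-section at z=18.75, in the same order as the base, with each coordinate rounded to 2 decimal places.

t = z/height = 18.75/19 = 0.986842
s = 1 + (scale-1)·z/height = 1 + (2.27-1)·18.75/19 = 2.253289
θ = twist·z/height = -333°·18.75/19 = -328.6184° = -5.735473 rad
cos θ = 0.853718, sin θ = 0.520735 (intermediates below are computed at full precision and shown rounded to 5 d.p.)
v1: (-4,-5) → rotate → (-0.81120,-6.35153) → ×s → (-1.82786,-14.31184) → (-1.83,-14.31)
v2: (0.5,-3) → rotate → (1.98906,-2.30079) → ×s → (4.48194,-5.18434) → (4.48,-5.18)
v3: (4,-0.5) → rotate → (3.67524,1.65608) → ×s → (8.28138,3.73163) → (8.28,3.73)
v4: (5,3.5) → rotate → (2.44602,5.59169) → ×s → (5.51159,12.59970) → (5.51,12.60)
v5: (-4,5) → rotate → (-6.01855,2.18565) → ×s → (-13.56153,4.92490) → (-13.56,4.92)

Cross-section at z=18.75: (-1.83,-14.31) (4.48,-5.18) (8.28,3.73) (5.51,12.60) (-13.56,4.92)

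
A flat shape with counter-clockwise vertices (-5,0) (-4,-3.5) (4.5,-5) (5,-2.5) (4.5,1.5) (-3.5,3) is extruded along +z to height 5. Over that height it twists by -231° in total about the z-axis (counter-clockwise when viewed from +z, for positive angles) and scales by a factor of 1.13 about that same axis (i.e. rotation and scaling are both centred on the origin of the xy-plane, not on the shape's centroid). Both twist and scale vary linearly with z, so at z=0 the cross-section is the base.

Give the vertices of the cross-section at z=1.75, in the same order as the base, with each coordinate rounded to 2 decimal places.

t = z/height = 1.75/5 = 0.35
s = 1 + (scale-1)·z/height = 1 + (1.13-1)·1.75/5 = 1.045500
θ = twist·z/height = -231°·1.75/5 = -80.8500° = -1.411099 rad
cos θ = 0.159020, sin θ = -0.987275 (intermediates below are computed at full precision and shown rounded to 5 d.p.)
v1: (-5,0) → rotate → (-0.79510,4.93638) → ×s → (-0.83128,5.16098) → (-0.83,5.16)
v2: (-4,-3.5) → rotate → (-4.09154,3.39253) → ×s → (-4.27771,3.54689) → (-4.28,3.55)
v3: (4.5,-5) → rotate → (-4.22079,-5.23784) → ×s → (-4.41283,-5.47616) → (-4.41,-5.48)
v4: (5,-2.5) → rotate → (-1.67309,-5.33393) → ×s → (-1.74922,-5.57662) → (-1.75,-5.58)
v5: (4.5,1.5) → rotate → (2.19650,-4.20421) → ×s → (2.29644,-4.39550) → (2.30,-4.40)
v6: (-3.5,3) → rotate → (2.40526,3.93252) → ×s → (2.51470,4.11145) → (2.51,4.11)

Cross-section at z=1.75: (-0.83,5.16) (-4.28,3.55) (-4.41,-5.48) (-1.75,-5.58) (2.30,-4.40) (2.51,4.11)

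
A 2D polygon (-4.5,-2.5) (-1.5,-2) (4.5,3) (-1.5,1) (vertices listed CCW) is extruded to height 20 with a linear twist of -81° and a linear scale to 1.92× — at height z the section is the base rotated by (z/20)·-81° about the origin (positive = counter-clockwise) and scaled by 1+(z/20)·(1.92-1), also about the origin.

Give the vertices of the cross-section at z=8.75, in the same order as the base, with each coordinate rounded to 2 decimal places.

t = z/height = 8.75/20 = 0.4375
s = 1 + (scale-1)·z/height = 1 + (1.92-1)·8.75/20 = 1.402500
θ = twist·z/height = -81°·8.75/20 = -35.4375° = -0.618501 rad
cos θ = 0.814748, sin θ = -0.579815 (intermediates below are computed at full precision and shown rounded to 5 d.p.)
v1: (-4.5,-2.5) → rotate → (-5.11590,0.57229) → ×s → (-7.17506,0.80264) → (-7.18,0.80)
v2: (-1.5,-2) → rotate → (-2.38175,-0.75978) → ×s → (-3.34041,-1.06558) → (-3.34,-1.07)
v3: (4.5,3) → rotate → (5.40581,-0.16492) → ×s → (7.58165,-0.23130) → (7.58,-0.23)
v4: (-1.5,1) → rotate → (-0.64231,1.68447) → ×s → (-0.90084,2.36247) → (-0.90,2.36)

Cross-section at z=8.75: (-7.18,0.80) (-3.34,-1.07) (7.58,-0.23) (-0.90,2.36)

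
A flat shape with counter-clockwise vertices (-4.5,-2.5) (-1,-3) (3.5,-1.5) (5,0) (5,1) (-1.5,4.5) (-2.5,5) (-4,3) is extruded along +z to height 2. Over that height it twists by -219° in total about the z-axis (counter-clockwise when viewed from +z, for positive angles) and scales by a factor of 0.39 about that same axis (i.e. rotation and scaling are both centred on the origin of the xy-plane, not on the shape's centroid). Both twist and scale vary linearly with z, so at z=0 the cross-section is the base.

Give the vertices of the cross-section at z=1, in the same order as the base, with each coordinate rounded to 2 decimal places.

t = z/height = 1/2 = 0.5
s = 1 + (scale-1)·z/height = 1 + (0.39-1)·1/2 = 0.695000
θ = twist·z/height = -219°·1/2 = -109.5000° = -1.911136 rad
cos θ = -0.333807, sin θ = -0.942641 (intermediates below are computed at full precision and shown rounded to 5 d.p.)
v1: (-4.5,-2.5) → rotate → (-0.85447,5.07640) → ×s → (-0.59386,3.52810) → (-0.59,3.53)
v2: (-1,-3) → rotate → (-2.49412,1.94406) → ×s → (-1.73341,1.35112) → (-1.73,1.35)
v3: (3.5,-1.5) → rotate → (-2.58229,-2.79853) → ×s → (-1.79469,-1.94498) → (-1.79,-1.94)
v4: (5,0) → rotate → (-1.66903,-4.71321) → ×s → (-1.15998,-3.27568) → (-1.16,-3.28)
v5: (5,1) → rotate → (-0.72639,-5.04701) → ×s → (-0.50484,-3.50767) → (-0.50,-3.51)
v6: (-1.5,4.5) → rotate → (4.74260,-0.08817) → ×s → (3.29610,-0.06128) → (3.30,-0.06)
v7: (-2.5,5) → rotate → (5.54772,0.68757) → ×s → (3.85567,0.47786) → (3.86,0.48)
v8: (-4,3) → rotate → (4.16315,2.76915) → ×s → (2.89339,1.92456) → (2.89,1.92)

Cross-section at z=1: (-0.59,3.53) (-1.73,1.35) (-1.79,-1.94) (-1.16,-3.28) (-0.50,-3.51) (3.30,-0.06) (3.86,0.48) (2.89,1.92)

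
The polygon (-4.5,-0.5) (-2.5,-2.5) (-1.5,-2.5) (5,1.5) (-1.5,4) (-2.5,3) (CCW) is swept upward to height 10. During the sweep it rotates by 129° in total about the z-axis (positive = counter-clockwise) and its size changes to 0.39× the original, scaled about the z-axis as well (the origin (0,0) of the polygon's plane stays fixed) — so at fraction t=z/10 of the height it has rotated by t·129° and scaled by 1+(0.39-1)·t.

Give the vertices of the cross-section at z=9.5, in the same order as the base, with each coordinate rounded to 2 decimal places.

t = z/height = 9.5/10 = 0.95
s = 1 + (scale-1)·z/height = 1 + (0.39-1)·9.5/10 = 0.420500
θ = twist·z/height = 129°·9.5/10 = 122.5500° = 2.138901 rad
cos θ = -0.538035, sin θ = 0.842922 (intermediates below are computed at full precision and shown rounded to 5 d.p.)
v1: (-4.5,-0.5) → rotate → (2.84262,-3.52413) → ×s → (1.19532,-1.48190) → (1.20,-1.48)
v2: (-2.5,-2.5) → rotate → (3.45239,-0.76222) → ×s → (1.45173,-0.32051) → (1.45,-0.32)
v3: (-1.5,-2.5) → rotate → (2.91436,0.08071) → ×s → (1.22549,0.03394) → (1.23,0.03)
v4: (5,1.5) → rotate → (-3.95456,3.40756) → ×s → (-1.66289,1.43288) → (-1.66,1.43)
v5: (-1.5,4) → rotate → (-2.56464,-3.41652) → ×s → (-1.07843,-1.43665) → (-1.08,-1.44)
v6: (-2.5,3) → rotate → (-1.18368,-3.72141) → ×s → (-0.49774,-1.56485) → (-0.50,-1.56)

Cross-section at z=9.5: (1.20,-1.48) (1.45,-0.32) (1.23,0.03) (-1.66,1.43) (-1.08,-1.44) (-0.50,-1.56)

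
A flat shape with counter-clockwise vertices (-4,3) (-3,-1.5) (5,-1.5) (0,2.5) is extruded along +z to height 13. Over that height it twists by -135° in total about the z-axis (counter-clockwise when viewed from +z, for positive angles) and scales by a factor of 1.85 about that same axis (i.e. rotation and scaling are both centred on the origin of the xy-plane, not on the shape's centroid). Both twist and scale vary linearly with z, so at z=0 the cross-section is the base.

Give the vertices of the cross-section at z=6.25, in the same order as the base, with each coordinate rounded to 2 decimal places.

Cross-section at z=6.25: (1.44,6.90) (-3.71,2.93) (1.07,-7.27) (3.19,1.49)

t = z/height = 6.25/13 = 0.480769
s = 1 + (scale-1)·z/height = 1 + (1.85-1)·6.25/13 = 1.408654
θ = twist·z/height = -135°·6.25/13 = -64.9038° = -1.132786 rad
cos θ = 0.424139, sin θ = -0.905597 (intermediates below are computed at full precision and shown rounded to 5 d.p.)
v1: (-4,3) → rotate → (1.02024,4.89480) → ×s → (1.43716,6.89509) → (1.44,6.90)
v2: (-3,-1.5) → rotate → (-2.63081,2.08058) → ×s → (-3.70590,2.93082) → (-3.71,2.93)
v3: (5,-1.5) → rotate → (0.76230,-5.16419) → ×s → (1.07381,-7.27456) → (1.07,-7.27)
v4: (0,2.5) → rotate → (2.26399,1.06035) → ×s → (3.18918,1.49366) → (3.19,1.49)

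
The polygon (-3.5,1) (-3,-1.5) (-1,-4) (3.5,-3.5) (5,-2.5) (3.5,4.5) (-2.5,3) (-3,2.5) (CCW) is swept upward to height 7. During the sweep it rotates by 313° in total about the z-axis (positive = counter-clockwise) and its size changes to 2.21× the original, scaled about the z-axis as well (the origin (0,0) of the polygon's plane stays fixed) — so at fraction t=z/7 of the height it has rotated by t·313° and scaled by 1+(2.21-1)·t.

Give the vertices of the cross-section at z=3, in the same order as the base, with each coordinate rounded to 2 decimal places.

Cross-section at z=3: (2.61,-4.87) (4.81,-1.68) (5.42,3.14) (0.11,7.52) (-2.56,8.09) (-8.61,-0.95) (-0.63,-5.90) (0.45,-5.91)

t = z/height = 3/7 = 0.428571
s = 1 + (scale-1)·z/height = 1 + (2.21-1)·3/7 = 1.518571
θ = twist·z/height = 313°·3/7 = 134.1429° = 2.341235 rad
cos θ = -0.696450, sin θ = 0.717606 (intermediates below are computed at full precision and shown rounded to 5 d.p.)
v1: (-3.5,1) → rotate → (1.71997,-3.20807) → ×s → (2.61190,-4.87168) → (2.61,-4.87)
v2: (-3,-1.5) → rotate → (3.16576,-1.10814) → ×s → (4.80743,-1.68279) → (4.81,-1.68)
v3: (-1,-4) → rotate → (3.56687,2.06819) → ×s → (5.41655,3.14070) → (5.42,3.14)
v4: (3.5,-3.5) → rotate → (0.07405,4.94919) → ×s → (0.11244,7.51570) → (0.11,7.52)
v5: (5,-2.5) → rotate → (-1.68823,5.32915) → ×s → (-2.56371,8.09270) → (-2.56,8.09)
v6: (3.5,4.5) → rotate → (-5.66680,-0.62240) → ×s → (-8.60544,-0.94517) → (-8.61,-0.95)
v7: (-2.5,3) → rotate → (-0.41169,-3.88336) → ×s → (-0.62518,-5.89716) → (-0.63,-5.90)
v8: (-3,2.5) → rotate → (0.29534,-3.89394) → ×s → (0.44849,-5.91323) → (0.45,-5.91)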